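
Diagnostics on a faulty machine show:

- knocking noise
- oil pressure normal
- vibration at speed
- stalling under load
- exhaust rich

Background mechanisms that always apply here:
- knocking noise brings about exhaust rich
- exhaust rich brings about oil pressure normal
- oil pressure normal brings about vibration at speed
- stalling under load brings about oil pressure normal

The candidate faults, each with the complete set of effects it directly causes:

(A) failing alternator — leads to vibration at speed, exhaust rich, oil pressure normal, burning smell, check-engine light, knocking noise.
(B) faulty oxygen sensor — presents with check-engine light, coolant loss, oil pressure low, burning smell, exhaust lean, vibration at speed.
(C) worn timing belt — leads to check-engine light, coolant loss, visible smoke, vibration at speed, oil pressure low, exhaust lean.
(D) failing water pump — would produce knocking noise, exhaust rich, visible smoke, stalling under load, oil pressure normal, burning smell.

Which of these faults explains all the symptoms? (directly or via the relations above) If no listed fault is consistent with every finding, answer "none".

D

For each candidate, compare predicted effects to what was observed:
(A) failing alternator — does not account for stalling under load
(B) faulty oxygen sensor — fails on knocking noise, oil pressure normal, stalling under load, exhaust rich (predicts oil pressure low, not oil pressure normal; predicts exhaust lean, not exhaust rich)
(C) worn timing belt — fails on knocking noise, oil pressure normal, stalling under load, exhaust rich (predicts oil pressure low, not oil pressure normal; predicts exhaust lean, not exhaust rich)
(D) failing water pump — accounts for every observation (vibration at speed by oil pressure normal → vibration at speed)
Only (D) is consistent with every observation.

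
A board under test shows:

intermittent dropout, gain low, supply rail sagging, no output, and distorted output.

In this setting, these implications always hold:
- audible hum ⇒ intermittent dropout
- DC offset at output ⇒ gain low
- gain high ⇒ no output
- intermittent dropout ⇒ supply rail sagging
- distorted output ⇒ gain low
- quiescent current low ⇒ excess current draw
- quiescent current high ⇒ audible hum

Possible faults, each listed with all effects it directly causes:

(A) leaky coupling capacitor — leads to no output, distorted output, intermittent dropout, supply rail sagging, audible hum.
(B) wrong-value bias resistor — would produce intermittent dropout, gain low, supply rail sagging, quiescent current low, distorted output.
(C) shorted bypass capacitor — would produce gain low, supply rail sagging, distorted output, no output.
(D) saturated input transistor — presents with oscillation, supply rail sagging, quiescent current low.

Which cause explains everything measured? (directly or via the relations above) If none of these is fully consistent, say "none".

A

Testing each hypothesis:
(A) leaky coupling capacitor — accounts for every observation (gain low via distorted output → gain low)
(B) wrong-value bias resistor — intermittent dropout match; gain low match; supply rail sagging match; no output miss; distorted output match
(C) shorted bypass capacitor — does not account for intermittent dropout
(D) saturated input transistor — does not account for intermittent dropout, gain low, no output, distorted output
(A) is the only candidate with no mismatches.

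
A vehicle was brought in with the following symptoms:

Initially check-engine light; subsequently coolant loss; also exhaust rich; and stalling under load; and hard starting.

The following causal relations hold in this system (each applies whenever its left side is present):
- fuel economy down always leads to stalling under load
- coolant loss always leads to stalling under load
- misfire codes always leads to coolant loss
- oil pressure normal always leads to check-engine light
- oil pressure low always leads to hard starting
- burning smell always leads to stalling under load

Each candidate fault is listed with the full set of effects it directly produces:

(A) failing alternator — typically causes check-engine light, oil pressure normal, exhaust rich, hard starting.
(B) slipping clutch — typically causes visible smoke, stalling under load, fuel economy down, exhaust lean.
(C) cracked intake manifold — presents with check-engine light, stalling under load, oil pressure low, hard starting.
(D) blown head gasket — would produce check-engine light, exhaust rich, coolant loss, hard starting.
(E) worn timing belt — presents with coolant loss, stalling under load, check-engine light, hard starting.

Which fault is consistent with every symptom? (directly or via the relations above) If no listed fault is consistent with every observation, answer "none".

Testing each hypothesis:
(A) failing alternator — does not account for coolant loss, stalling under load
(B) slipping clutch — fails on check-engine light, coolant loss, exhaust rich, hard starting (predicts exhaust lean, not exhaust rich)
(C) cracked intake manifold — check-engine light ✓; coolant loss ✗; exhaust rich ✗; stalling under load ✓; hard starting ✓
(D) blown head gasket — check-engine light ✓; coolant loss ✓; exhaust rich ✓; stalling under load ✓ (via coolant loss → stalling under load); hard starting ✓
(E) worn timing belt — check-engine light ✓; coolant loss ✓; exhaust rich ✗; stalling under load ✓; hard starting ✓
(D) is the only candidate with no mismatches.

D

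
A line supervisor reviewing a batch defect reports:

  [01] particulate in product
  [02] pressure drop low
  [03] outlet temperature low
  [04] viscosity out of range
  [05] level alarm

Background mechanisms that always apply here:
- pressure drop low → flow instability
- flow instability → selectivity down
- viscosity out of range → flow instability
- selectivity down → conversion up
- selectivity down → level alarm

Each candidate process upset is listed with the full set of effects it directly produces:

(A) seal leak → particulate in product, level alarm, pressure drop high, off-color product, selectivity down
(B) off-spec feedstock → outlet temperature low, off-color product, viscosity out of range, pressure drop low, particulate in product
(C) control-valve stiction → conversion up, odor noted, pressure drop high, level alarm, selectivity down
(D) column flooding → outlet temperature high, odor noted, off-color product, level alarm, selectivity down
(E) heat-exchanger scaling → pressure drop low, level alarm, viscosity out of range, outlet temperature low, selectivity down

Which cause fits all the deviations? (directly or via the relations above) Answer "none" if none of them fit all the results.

B

For each candidate, compare predicted effects to what was observed:
(A) seal leak — fails on pressure drop low, outlet temperature low, viscosity out of range (predicts pressure drop high, not pressure drop low)
(B) off-spec feedstock — accounts for every observation (level alarm through viscosity out of range → flow instability → selectivity down → level alarm)
(C) control-valve stiction — particulate in product -; pressure drop low -; outlet temperature low -; viscosity out of range -; level alarm +
(D) column flooding — fails on particulate in product, pressure drop low, outlet temperature low, viscosity out of range (predicts outlet temperature high, not outlet temperature low)
(E) heat-exchanger scaling — does not account for particulate in product
Only (B) is consistent with every observation.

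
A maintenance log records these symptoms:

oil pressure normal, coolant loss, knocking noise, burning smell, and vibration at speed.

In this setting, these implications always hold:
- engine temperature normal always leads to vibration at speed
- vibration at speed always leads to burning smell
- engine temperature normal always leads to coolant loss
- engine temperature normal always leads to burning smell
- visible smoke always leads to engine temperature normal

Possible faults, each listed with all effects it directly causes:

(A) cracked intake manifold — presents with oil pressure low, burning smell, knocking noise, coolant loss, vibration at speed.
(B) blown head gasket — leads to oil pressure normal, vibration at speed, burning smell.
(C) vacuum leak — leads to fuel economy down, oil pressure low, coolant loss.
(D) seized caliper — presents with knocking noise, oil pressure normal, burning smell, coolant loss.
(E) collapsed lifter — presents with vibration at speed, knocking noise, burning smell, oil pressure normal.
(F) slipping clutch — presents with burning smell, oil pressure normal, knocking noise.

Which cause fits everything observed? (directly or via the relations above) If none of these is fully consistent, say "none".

none

Checking each candidate against the observations:
(A) cracked intake manifold — fails on oil pressure normal (predicts oil pressure low, not oil pressure normal)
(B) blown head gasket — does not account for coolant loss, knocking noise
(C) vacuum leak — fails on oil pressure normal, knocking noise, burning smell, vibration at speed (predicts oil pressure low, not oil pressure normal)
(D) seized caliper — does not account for vibration at speed
(E) collapsed lifter — oil pressure normal ✓; coolant loss ✗; knocking noise ✓; burning smell ✓; vibration at speed ✓
(F) slipping clutch — oil pressure normal ✓; coolant loss ✗; knocking noise ✓; burning smell ✓; vibration at speed ✗
None of the listed candidates fits everything.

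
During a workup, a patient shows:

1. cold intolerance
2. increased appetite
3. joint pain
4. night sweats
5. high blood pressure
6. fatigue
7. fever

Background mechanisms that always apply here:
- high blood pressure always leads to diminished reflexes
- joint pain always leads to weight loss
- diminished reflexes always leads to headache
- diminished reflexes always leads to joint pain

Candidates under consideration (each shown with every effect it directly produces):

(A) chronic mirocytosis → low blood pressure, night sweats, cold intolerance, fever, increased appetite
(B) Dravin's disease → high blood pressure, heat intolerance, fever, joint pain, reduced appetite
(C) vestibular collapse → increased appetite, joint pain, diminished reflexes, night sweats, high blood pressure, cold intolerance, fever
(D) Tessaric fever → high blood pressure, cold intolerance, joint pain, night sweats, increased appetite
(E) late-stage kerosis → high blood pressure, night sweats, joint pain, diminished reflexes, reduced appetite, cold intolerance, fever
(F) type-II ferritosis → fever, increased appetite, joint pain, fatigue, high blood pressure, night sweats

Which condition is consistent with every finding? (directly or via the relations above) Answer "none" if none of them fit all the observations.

none

For each candidate, compare predicted effects to what was observed:
(A) chronic mirocytosis — fails on joint pain, high blood pressure, fatigue (predicts low blood pressure, not high blood pressure)
(B) Dravin's disease — fails on cold intolerance, increased appetite, night sweats, fatigue (predicts heat intolerance, not cold intolerance; predicts reduced appetite, not increased appetite)
(C) vestibular collapse — cold intolerance yes; increased appetite yes; joint pain yes; night sweats yes; high blood pressure yes; fatigue NO; fever yes
(D) Tessaric fever — does not account for fatigue, fever
(E) late-stage kerosis — cold intolerance yes; increased appetite NO; joint pain yes; night sweats yes; high blood pressure yes; fatigue NO; fever yes
(F) type-II ferritosis — cold intolerance NO; increased appetite yes; joint pain yes; night sweats yes; high blood pressure yes; fatigue yes; fever yes
None of the listed candidates fits everything.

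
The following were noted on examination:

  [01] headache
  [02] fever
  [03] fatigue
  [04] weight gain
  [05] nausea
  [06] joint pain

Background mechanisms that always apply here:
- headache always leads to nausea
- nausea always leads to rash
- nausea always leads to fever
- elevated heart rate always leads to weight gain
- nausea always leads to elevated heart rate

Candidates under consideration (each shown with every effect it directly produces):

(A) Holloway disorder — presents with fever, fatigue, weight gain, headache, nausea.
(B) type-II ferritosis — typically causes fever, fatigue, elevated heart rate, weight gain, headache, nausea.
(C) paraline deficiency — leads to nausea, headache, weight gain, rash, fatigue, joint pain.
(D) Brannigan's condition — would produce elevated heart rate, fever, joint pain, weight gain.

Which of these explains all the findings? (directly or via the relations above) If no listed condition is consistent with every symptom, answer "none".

C

Per-candidate check:
(A) Holloway disorder — does not account for joint pain
(B) type-II ferritosis — does not account for joint pain
(C) paraline deficiency — headache yes; fever yes (through nausea → fever); fatigue yes; weight gain yes; nausea yes; joint pain yes
(D) Brannigan's condition — headache NO; fever yes; fatigue NO; weight gain yes; nausea NO; joint pain yes
(C) is the only candidate with no mismatches.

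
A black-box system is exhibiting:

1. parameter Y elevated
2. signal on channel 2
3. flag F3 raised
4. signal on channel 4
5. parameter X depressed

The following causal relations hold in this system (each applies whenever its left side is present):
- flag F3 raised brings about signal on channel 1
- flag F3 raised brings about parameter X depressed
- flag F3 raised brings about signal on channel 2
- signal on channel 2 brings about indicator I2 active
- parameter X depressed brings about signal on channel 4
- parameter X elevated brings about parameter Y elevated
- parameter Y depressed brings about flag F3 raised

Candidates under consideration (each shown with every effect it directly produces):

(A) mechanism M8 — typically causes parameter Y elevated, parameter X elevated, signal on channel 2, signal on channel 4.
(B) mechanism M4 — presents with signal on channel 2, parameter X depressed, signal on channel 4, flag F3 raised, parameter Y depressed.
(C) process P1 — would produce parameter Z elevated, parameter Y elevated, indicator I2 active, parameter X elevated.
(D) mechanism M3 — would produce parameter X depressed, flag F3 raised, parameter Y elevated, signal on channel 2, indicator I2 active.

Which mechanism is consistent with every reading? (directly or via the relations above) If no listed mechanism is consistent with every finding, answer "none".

D

Testing each hypothesis:
(A) mechanism M8 — fails on flag F3 raised, parameter X depressed (predicts parameter X elevated, not parameter X depressed)
(B) mechanism M4 — fails on parameter Y elevated (predicts parameter Y depressed, not parameter Y elevated)
(C) process P1 — fails on signal on channel 2, flag F3 raised, signal on channel 4, parameter X depressed (predicts parameter X elevated, not parameter X depressed)
(D) mechanism M3 — parameter Y elevated +; signal on channel 2 +; flag F3 raised +; signal on channel 4 + (by parameter X depressed → signal on channel 4); parameter X depressed +
(D) alone accounts for all the evidence.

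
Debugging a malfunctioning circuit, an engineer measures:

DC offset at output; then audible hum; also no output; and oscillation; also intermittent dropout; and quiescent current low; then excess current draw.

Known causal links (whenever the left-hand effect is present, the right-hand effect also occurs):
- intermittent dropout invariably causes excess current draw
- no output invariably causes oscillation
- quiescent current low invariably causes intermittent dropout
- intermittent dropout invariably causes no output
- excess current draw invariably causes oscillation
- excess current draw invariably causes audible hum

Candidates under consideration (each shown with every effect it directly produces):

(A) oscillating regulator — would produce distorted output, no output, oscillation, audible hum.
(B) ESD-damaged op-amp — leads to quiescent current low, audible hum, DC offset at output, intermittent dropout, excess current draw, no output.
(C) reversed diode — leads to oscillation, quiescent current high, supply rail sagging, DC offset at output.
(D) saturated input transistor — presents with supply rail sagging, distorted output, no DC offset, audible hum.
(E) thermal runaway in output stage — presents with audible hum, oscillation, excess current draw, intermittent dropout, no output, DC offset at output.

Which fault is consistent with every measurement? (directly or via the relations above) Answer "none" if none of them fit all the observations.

B

Per-candidate check:
(A) oscillating regulator — does not account for DC offset at output, intermittent dropout, quiescent current low, excess current draw
(B) ESD-damaged op-amp — accounts for every observation (oscillation by no output → oscillation)
(C) reversed diode — DC offset at output yes; audible hum NO; no output NO; oscillation yes; intermittent dropout NO; quiescent current low NO; excess current draw NO
(D) saturated input transistor — fails on DC offset at output, no output, oscillation, intermittent dropout, quiescent current low, excess current draw (predicts no DC offset, not DC offset at output)
(E) thermal runaway in output stage — does not account for quiescent current low
(B) alone accounts for all the evidence.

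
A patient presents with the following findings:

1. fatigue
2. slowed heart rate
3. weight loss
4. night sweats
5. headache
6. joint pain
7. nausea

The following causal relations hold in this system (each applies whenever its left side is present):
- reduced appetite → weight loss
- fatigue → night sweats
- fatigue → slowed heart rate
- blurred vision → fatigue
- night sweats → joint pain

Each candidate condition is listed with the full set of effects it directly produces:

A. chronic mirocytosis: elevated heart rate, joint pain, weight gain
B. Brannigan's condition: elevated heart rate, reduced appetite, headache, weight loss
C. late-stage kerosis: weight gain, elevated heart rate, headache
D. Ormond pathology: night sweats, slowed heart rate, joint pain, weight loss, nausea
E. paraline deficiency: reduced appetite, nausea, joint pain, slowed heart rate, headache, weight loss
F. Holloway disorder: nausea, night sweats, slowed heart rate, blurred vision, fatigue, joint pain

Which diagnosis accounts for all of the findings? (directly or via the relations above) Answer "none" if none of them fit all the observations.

none

Per-candidate check:
(A) chronic mirocytosis — fatigue NO; slowed heart rate NO; weight loss NO; night sweats NO; headache NO; joint pain yes; nausea NO
(B) Brannigan's condition — fails on fatigue, slowed heart rate, night sweats, joint pain, nausea (predicts elevated heart rate, not slowed heart rate)
(C) late-stage kerosis — fails on fatigue, slowed heart rate, weight loss, night sweats, joint pain, nausea (predicts elevated heart rate, not slowed heart rate; predicts weight gain, not weight loss)
(D) Ormond pathology — does not account for fatigue, headache
(E) paraline deficiency — does not account for fatigue, night sweats
(F) Holloway disorder — does not account for weight loss, headache
No candidate is consistent with all observations.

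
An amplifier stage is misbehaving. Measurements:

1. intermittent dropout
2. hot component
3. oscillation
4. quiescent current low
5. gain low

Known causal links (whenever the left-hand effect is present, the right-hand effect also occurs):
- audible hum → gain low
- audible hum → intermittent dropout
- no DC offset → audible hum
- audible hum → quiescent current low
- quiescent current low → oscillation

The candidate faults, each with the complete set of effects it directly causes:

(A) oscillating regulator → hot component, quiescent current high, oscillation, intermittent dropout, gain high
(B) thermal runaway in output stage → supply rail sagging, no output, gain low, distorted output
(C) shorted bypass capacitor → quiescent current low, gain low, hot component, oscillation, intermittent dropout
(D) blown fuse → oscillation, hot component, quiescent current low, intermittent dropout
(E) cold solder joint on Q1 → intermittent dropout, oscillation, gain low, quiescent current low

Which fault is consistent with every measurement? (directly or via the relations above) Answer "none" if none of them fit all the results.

C

Checking each candidate against the observations:
(A) oscillating regulator — fails on quiescent current low, gain low (predicts quiescent current high, not quiescent current low; predicts gain high, not gain low)
(B) thermal runaway in output stage — intermittent dropout -; hot component -; oscillation -; quiescent current low -; gain low +
(C) shorted bypass capacitor — intermittent dropout +; hot component +; oscillation +; quiescent current low +; gain low +
(D) blown fuse — intermittent dropout +; hot component +; oscillation +; quiescent current low +; gain low -
(E) cold solder joint on Q1 — does not account for hot component
Only (C) is consistent with every observation.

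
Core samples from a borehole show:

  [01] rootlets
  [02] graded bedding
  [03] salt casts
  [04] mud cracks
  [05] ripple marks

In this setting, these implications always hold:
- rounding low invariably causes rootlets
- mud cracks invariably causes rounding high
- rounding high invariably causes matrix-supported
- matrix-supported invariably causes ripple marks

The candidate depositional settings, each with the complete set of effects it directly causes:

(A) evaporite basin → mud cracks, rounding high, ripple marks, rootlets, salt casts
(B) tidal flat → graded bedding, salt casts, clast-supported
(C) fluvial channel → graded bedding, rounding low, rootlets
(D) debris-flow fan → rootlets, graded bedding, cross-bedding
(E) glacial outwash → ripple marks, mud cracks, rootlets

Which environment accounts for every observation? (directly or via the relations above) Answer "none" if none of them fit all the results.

For each candidate, compare predicted effects to what was observed:
(A) evaporite basin — rootlets +; graded bedding -; salt casts +; mud cracks +; ripple marks +
(B) tidal flat — rootlets -; graded bedding +; salt casts +; mud cracks -; ripple marks -
(C) fluvial channel — does not account for salt casts, mud cracks, ripple marks
(D) debris-flow fan — rootlets +; graded bedding +; salt casts -; mud cracks -; ripple marks -
(E) glacial outwash — rootlets +; graded bedding -; salt casts -; mud cracks +; ripple marks +
Every candidate fails on at least one observation.

none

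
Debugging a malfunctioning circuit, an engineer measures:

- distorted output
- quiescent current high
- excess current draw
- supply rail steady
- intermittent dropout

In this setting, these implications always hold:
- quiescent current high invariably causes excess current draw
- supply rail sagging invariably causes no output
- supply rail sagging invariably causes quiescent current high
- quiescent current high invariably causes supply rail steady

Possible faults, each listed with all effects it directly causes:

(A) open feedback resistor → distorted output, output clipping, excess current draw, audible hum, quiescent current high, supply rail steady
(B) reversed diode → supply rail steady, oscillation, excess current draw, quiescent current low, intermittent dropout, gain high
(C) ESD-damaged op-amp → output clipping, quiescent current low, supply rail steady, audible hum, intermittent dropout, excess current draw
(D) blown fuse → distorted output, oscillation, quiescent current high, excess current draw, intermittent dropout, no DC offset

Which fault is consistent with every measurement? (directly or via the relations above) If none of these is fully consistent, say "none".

D

Checking each candidate against the observations:
(A) open feedback resistor — does not account for intermittent dropout
(B) reversed diode — fails on distorted output, quiescent current high (predicts quiescent current low, not quiescent current high)
(C) ESD-damaged op-amp — distorted output -; quiescent current high -; excess current draw +; supply rail steady +; intermittent dropout +
(D) blown fuse — accounts for every observation (supply rail steady by quiescent current high → supply rail steady)
(D) alone accounts for all the evidence.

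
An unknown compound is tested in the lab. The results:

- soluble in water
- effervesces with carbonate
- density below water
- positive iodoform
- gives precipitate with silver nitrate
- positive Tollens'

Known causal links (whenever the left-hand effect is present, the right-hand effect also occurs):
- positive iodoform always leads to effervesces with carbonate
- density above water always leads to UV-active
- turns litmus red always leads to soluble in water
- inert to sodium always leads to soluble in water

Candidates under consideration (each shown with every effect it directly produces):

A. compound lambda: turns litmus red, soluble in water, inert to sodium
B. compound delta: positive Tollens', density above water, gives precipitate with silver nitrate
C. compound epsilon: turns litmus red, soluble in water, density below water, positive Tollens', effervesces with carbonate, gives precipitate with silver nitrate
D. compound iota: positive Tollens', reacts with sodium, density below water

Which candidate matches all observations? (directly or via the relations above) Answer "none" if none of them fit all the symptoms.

none

For each candidate, compare predicted effects to what was observed:
(A) compound lambda — soluble in water ✓; effervesces with carbonate ✗; density below water ✗; positive iodoform ✗; gives precipitate with silver nitrate ✗; positive Tollens' ✗
(B) compound delta — fails on soluble in water, effervesces with carbonate, density below water, positive iodoform (predicts density above water, not density below water)
(C) compound epsilon — does not account for positive iodoform
(D) compound iota — does not account for soluble in water, effervesces with carbonate, positive iodoform, gives precipitate with silver nitrate
No candidate is consistent with all observations.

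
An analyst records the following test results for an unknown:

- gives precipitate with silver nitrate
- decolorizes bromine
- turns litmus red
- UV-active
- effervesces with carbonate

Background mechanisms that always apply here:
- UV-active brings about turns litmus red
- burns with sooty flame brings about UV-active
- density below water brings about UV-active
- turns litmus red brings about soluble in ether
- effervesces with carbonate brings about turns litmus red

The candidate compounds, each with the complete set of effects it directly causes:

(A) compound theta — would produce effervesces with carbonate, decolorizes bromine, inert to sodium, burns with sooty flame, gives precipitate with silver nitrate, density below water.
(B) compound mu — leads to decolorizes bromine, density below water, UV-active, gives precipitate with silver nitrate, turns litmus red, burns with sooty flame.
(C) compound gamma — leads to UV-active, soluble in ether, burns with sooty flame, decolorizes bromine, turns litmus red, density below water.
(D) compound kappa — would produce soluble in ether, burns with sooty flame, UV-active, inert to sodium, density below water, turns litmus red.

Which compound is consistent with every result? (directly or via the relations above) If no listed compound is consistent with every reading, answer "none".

Checking each candidate against the observations:
(A) compound theta — accounts for every observation (turns litmus red via effervesces with carbonate → turns litmus red)
(B) compound mu — gives precipitate with silver nitrate match; decolorizes bromine match; turns litmus red match; UV-active match; effervesces with carbonate miss
(C) compound gamma — gives precipitate with silver nitrate miss; decolorizes bromine match; turns litmus red match; UV-active match; effervesces with carbonate miss
(D) compound kappa — gives precipitate with silver nitrate miss; decolorizes bromine miss; turns litmus red match; UV-active match; effervesces with carbonate miss
Only (A) is consistent with every observation.

A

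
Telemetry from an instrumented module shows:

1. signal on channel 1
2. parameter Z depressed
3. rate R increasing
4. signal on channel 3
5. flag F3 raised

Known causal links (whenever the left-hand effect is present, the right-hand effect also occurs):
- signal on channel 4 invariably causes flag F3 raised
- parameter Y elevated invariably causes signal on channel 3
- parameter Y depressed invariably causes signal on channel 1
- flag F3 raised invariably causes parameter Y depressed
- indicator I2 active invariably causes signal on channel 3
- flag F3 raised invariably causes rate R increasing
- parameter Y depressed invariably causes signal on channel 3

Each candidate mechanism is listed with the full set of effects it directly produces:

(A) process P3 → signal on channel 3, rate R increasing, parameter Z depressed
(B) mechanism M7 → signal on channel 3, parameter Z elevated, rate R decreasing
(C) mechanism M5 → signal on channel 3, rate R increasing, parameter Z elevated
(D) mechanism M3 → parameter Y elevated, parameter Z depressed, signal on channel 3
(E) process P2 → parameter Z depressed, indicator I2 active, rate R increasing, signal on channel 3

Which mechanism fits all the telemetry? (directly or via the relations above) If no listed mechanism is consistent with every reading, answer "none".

For each candidate, compare predicted effects to what was observed:
(A) process P3 — does not account for signal on channel 1, flag F3 raised
(B) mechanism M7 — signal on channel 1 ✗; parameter Z depressed ✗; rate R increasing ✗; signal on channel 3 ✓; flag F3 raised ✗
(C) mechanism M5 — signal on channel 1 ✗; parameter Z depressed ✗; rate R increasing ✓; signal on channel 3 ✓; flag F3 raised ✗
(D) mechanism M3 — signal on channel 1 ✗; parameter Z depressed ✓; rate R increasing ✗; signal on channel 3 ✓; flag F3 raised ✗
(E) process P2 — signal on channel 1 ✗; parameter Z depressed ✓; rate R increasing ✓; signal on channel 3 ✓; flag F3 raised ✗
Every candidate fails on at least one observation.

none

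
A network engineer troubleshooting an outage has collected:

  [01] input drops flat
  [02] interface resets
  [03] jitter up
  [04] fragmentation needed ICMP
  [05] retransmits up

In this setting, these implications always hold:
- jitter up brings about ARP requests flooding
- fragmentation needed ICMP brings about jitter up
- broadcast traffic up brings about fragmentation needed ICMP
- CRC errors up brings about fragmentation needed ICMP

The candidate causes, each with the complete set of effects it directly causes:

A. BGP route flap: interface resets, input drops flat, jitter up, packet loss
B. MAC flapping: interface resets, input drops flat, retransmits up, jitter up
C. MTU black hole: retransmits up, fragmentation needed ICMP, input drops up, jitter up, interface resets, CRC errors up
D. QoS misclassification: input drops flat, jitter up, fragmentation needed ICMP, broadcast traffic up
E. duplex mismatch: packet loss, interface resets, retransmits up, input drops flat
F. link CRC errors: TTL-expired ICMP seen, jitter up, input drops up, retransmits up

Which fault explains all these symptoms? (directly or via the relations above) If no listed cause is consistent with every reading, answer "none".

none

Per-candidate check:
(A) BGP route flap — does not account for fragmentation needed ICMP, retransmits up
(B) MAC flapping — input drops flat +; interface resets +; jitter up +; fragmentation needed ICMP -; retransmits up +
(C) MTU black hole — fails on input drops flat (predicts input drops up, not input drops flat)
(D) QoS misclassification — input drops flat +; interface resets -; jitter up +; fragmentation needed ICMP +; retransmits up -
(E) duplex mismatch — input drops flat +; interface resets +; jitter up -; fragmentation needed ICMP -; retransmits up +
(F) link CRC errors — fails on input drops flat, interface resets, fragmentation needed ICMP (predicts input drops up, not input drops flat)
Every candidate fails on at least one observation.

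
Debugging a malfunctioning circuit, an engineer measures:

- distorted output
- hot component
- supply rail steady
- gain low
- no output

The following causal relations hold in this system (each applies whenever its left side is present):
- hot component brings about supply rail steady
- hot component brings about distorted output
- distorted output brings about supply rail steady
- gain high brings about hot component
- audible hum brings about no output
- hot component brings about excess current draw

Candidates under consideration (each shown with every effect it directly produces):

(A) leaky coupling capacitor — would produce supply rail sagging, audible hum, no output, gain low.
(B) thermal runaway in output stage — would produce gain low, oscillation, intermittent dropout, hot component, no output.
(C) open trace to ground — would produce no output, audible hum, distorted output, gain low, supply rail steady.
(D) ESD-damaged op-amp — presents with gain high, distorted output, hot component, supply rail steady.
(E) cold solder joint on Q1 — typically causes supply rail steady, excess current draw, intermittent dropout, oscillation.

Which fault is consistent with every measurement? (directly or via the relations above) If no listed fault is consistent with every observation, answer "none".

B

For each candidate, compare predicted effects to what was observed:
(A) leaky coupling capacitor — distorted output miss; hot component miss; supply rail steady miss; gain low match; no output match
(B) thermal runaway in output stage — distorted output match (through hot component → distorted output); hot component match; supply rail steady match (through hot component → supply rail steady); gain low match; no output match
(C) open trace to ground — does not account for hot component
(D) ESD-damaged op-amp — fails on gain low, no output (predicts gain high, not gain low)
(E) cold solder joint on Q1 — does not account for distorted output, hot component, gain low, no output
(B) is the only candidate with no mismatches.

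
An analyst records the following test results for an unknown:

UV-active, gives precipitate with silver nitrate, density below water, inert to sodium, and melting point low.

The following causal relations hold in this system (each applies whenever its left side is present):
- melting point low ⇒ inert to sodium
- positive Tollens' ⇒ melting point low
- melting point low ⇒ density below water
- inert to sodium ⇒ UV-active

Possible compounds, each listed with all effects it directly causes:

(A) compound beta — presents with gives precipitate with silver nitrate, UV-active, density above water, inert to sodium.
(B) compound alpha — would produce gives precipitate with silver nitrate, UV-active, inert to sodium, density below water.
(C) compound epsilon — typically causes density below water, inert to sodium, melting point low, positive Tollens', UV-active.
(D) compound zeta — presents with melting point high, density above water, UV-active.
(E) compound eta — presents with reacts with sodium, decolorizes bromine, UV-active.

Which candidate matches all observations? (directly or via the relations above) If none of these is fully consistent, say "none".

For each candidate, compare predicted effects to what was observed:
(A) compound beta — fails on density below water, melting point low (predicts density above water, not density below water)
(B) compound alpha — UV-active match; gives precipitate with silver nitrate match; density below water match; inert to sodium match; melting point low miss
(C) compound epsilon — UV-active match; gives precipitate with silver nitrate miss; density below water match; inert to sodium match; melting point low match
(D) compound zeta — fails on gives precipitate with silver nitrate, density below water, inert to sodium, melting point low (predicts density above water, not density below water; predicts melting point high, not melting point low)
(E) compound eta — UV-active match; gives precipitate with silver nitrate miss; density below water miss; inert to sodium miss; melting point low miss
Every candidate fails on at least one observation.

none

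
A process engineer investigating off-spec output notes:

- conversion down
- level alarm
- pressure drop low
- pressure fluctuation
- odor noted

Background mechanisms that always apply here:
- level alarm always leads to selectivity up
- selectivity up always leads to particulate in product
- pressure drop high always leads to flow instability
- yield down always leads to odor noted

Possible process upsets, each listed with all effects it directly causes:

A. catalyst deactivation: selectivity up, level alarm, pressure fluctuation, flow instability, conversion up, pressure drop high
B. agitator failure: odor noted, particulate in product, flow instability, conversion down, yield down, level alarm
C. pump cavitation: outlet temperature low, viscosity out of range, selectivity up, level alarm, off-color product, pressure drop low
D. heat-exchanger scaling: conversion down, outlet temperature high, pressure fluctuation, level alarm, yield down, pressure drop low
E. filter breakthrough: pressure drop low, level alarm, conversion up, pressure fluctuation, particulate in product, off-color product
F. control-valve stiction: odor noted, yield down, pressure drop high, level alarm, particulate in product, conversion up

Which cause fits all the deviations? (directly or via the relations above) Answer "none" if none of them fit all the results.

D

Checking each candidate against the observations:
(A) catalyst deactivation — conversion down NO; level alarm yes; pressure drop low NO; pressure fluctuation yes; odor noted NO
(B) agitator failure — conversion down yes; level alarm yes; pressure drop low NO; pressure fluctuation NO; odor noted yes
(C) pump cavitation — does not account for conversion down, pressure fluctuation, odor noted
(D) heat-exchanger scaling — accounts for every observation (odor noted through yield down → odor noted)
(E) filter breakthrough — conversion down NO; level alarm yes; pressure drop low yes; pressure fluctuation yes; odor noted NO
(F) control-valve stiction — conversion down NO; level alarm yes; pressure drop low NO; pressure fluctuation NO; odor noted yes
(D) is the only candidate with no mismatches.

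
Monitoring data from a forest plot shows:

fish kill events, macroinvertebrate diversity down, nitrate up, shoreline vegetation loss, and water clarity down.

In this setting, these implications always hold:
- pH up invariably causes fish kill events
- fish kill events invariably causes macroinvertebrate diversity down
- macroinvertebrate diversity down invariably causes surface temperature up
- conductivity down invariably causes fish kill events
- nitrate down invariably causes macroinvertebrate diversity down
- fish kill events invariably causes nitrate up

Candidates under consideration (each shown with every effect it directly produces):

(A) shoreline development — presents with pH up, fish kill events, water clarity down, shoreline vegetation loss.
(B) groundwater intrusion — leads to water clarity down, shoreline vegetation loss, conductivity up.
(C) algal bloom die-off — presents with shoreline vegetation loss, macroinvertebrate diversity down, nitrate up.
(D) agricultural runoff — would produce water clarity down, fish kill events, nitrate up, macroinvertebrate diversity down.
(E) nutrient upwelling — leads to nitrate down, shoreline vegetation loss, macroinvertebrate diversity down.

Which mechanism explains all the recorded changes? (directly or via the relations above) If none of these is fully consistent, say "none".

A

Checking each candidate against the observations:
(A) shoreline development — accounts for every observation (macroinvertebrate diversity down through fish kill events → macroinvertebrate diversity down)
(B) groundwater intrusion — does not account for fish kill events, macroinvertebrate diversity down, nitrate up
(C) algal bloom die-off — fish kill events -; macroinvertebrate diversity down +; nitrate up +; shoreline vegetation loss +; water clarity down -
(D) agricultural runoff — fish kill events +; macroinvertebrate diversity down +; nitrate up +; shoreline vegetation loss -; water clarity down +
(E) nutrient upwelling — fish kill events -; macroinvertebrate diversity down +; nitrate up -; shoreline vegetation loss +; water clarity down -
(A) alone accounts for all the evidence.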